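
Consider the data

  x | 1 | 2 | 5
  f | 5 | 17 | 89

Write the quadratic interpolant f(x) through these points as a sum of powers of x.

L_0(x) = (x - 2)(x - 5) / [4] = (1/4)x^2 - (7/4)x + 5/2
L_1(x) = (x - 1)(x - 5) / [-3] = -(1/3)x^2 + 2x - 5/3
L_2(x) = (x - 1)(x - 2) / [12] = (1/12)x^2 - (1/4)x + 1/6
f(x) = 5·L_0 + 17·L_1 + 89·L_2
  5·L_0(x) = (5/4)x^2 - (35/4)x + 25/2
  17·L_1(x) = -(17/3)x^2 + 34x - 85/3
  89·L_2(x) = (89/12)x^2 - (89/4)x + 89/6
Adding term by term: 3x^2 + 3x - 1

f(x) = 3x^2 + 3x - 1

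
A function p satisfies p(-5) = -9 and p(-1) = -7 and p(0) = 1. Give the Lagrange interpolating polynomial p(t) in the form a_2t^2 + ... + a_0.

p(t) = (3/2)t^2 + (19/2)t + 1

L_0(t) = (t + 1)t / [20] = (1/20)t^2 + (1/20)t
L_1(t) = (t + 5)t / [-4] = -(1/4)t^2 - (5/4)t
L_2(t) = (t + 5)(t + 1) / [5] = (1/5)t^2 + (6/5)t + 1
p(t) = (-9)·L_0 + (-7)·L_1 + 1·L_2
  (-9)·L_0(t) = -(9/20)t^2 - (9/20)t
  (-7)·L_1(t) = (7/4)t^2 + (35/4)t
  1·L_2(t) = (1/5)t^2 + (6/5)t + 1
Adding term by term: (3/2)t^2 + (19/2)t + 1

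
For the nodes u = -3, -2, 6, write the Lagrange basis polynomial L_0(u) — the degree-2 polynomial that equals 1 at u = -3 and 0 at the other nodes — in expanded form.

L_0(u) = (u + 2)(u - 6) / [(-1)·(-9)]
       = (u^2 - 4u - 12) / (9)

L_0(u) = (1/9)u^2 - (4/9)u - 4/3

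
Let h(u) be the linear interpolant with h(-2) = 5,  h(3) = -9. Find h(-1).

11/5

Evaluate each Lagrange basis at u = -1:
L_0(-1) = (-4)/[(-5)] = 4/5
L_1(-1) = (1)/[(5)] = 1/5
Sum: 5·(4/5) + (-9)·(1/5) = 11/5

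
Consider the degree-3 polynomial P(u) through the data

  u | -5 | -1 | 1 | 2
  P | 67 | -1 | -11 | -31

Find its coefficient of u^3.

The leading coefficient equals the top divided difference P[-5,-1,1,2].
P[-5,-1] = (-1 - 67) / (-1 - (-5)) = -17
P[-1,1] = (-11 - (-1)) / (1 - (-1)) = -5
P[1,2] = (-31 - (-11)) / (2 - 1) = -20
P[-5,-1,1] = (-5 - (-17)) / (1 - (-5)) = 2
P[-1,1,2] = (-20 - (-5)) / (2 - (-1)) = -5
P[-5,-1,1,2] = (-5 - 2) / (2 - (-5)) = -1

-1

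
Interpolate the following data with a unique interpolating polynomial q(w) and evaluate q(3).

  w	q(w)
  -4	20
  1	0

-8

Evaluate each Lagrange basis at w = 3:
L_0(3) = (2)/[(-5)] = -2/5
L_1(3) = (7)/[(5)] = 7/5
Sum: 20·(-2/5) + 0 = -8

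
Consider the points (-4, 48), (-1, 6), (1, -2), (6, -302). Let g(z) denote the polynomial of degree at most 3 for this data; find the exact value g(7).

L_0(7) = (8)·(6)·(1)/[(-3)·(-5)·(-10)] = -8/25
L_1(7) = (11)·(6)·(1)/[(3)·(-2)·(-7)] = 11/7
L_2(7) = (11)·(8)·(1)/[(5)·(2)·(-5)] = -44/25
L_3(7) = (11)·(8)·(6)/[(10)·(7)·(5)] = 264/175
Sum: 48·(-8/25) + 6·(11/7) + (-2)·(-44/25) + (-302)·(264/175) = -458

-458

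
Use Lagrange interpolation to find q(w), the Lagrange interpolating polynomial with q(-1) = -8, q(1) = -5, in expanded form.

L_0(w) = (w - 1) / [-2] = -(1/2)w + 1/2
L_1(w) = (w + 1) / [2] = (1/2)w + 1/2
q(w) = (-8)·L_0 + (-5)·L_1
  (-8)·L_0(w) = 4w - 4
  (-5)·L_1(w) = -(5/2)w - 5/2
Adding term by term: (3/2)w - 13/2

q(w) = (3/2)w - 13/2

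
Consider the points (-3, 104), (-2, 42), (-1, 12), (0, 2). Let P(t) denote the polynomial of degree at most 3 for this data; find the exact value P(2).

-6

L_0(2) = (4)·(3)·(2)/[(-1)·(-2)·(-3)] = -4
L_1(2) = (5)·(3)·(2)/[(1)·(-1)·(-2)] = 15
L_2(2) = (5)·(4)·(2)/[(2)·(1)·(-1)] = -20
L_3(2) = (5)·(4)·(3)/[(3)·(2)·(1)] = 10
Sum: 104·(-4) + 42·(15) + 12·(-20) + 2·(10) = -6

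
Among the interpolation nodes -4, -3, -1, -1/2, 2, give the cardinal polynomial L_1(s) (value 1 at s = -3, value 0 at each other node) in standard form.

L_1(s) = (s + 4)(s + 1)(s + 1/2)(s - 2) / [(1)·(-2)·(-5/2)·(-5)]
       = (s^4 + (7/2)s^3 - (9/2)s^2 - 11s - 4) / (-25)

L_1(s) = -(1/25)s^4 - (7/50)s^3 + (9/50)s^2 + (11/25)s + 4/25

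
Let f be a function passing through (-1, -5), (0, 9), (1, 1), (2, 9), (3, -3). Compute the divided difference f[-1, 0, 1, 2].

f[-1,0] = (9 - (-5)) / (0 - (-1)) = 14
f[0,1] = (1 - 9) / (1 - 0) = -8
f[1,2] = (9 - 1) / (2 - 1) = 8
f[-1,0,1] = (-8 - 14) / (1 - (-1)) = -11
f[0,1,2] = (8 - (-8)) / (2 - 0) = 8
f[-1,0,1,2] = (8 - (-11)) / (2 - (-1)) = 19/3

19/3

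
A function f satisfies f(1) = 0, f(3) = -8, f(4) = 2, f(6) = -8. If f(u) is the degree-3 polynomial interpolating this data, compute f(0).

206/5

Evaluate each Lagrange basis at u = 0:
L_0(0) = (-3)·(-4)·(-6)/[(-2)·(-3)·(-5)] = 12/5
L_1(0) = (-1)·(-4)·(-6)/[(2)·(-1)·(-3)] = -4
L_2(0) = (-1)·(-3)·(-6)/[(3)·(1)·(-2)] = 3
L_3(0) = (-1)·(-3)·(-4)/[(5)·(3)·(2)] = -2/5
Sum: 0 + (-8)·(-4) + 2·(3) + (-8)·(-2/5) = 206/5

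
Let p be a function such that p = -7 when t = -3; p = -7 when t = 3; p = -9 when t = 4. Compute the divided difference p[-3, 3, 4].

-2/7

p[-3,3] = (-7 - (-7)) / (3 - (-3)) = 0
p[3,4] = (-9 - (-7)) / (4 - 3) = -2
p[-3,3,4] = (-2 - 0) / (4 - (-3)) = -2/7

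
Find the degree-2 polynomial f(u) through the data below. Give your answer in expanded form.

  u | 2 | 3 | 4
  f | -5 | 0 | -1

f(u) = -3u^2 + 20u - 33

Build the Lagrange basis polynomials:
L_0(u) = (u - 3)(u - 4) / [2] = (1/2)u^2 - (7/2)u + 6
L_1(u) = (u - 2)(u - 4) / [-1] = -u^2 + 6u - 8
L_2(u) = (u - 2)(u - 3) / [2] = (1/2)u^2 - (5/2)u + 3
f(u) = (-5)·L_0 + 0·L_1 + (-1)·L_2
  (-5)·L_0(u) = -(5/2)u^2 + (35/2)u - 30
  0·L_1(u) = 0
  (-1)·L_2(u) = -(1/2)u^2 + (5/2)u - 3
Adding term by term: -3u^2 + 20u - 33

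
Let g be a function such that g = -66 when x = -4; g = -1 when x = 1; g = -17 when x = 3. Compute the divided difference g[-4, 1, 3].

g[-4,1] = (-1 - (-66)) / (1 - (-4)) = 13
g[1,3] = (-17 - (-1)) / (3 - 1) = -8
g[-4,1,3] = (-8 - 13) / (3 - (-4)) = -3

-3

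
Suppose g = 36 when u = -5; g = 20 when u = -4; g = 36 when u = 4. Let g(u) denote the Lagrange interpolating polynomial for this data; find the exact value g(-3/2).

Evaluate each Lagrange basis at u = -3/2:
L_0(-3/2) = (5/2)·(-11/2)/[(-1)·(-9)] = -55/36
L_1(-3/2) = (7/2)·(-11/2)/[(1)·(-8)] = 77/32
L_2(-3/2) = (7/2)·(5/2)/[(9)·(8)] = 35/288
Sum: 36·(-55/36) + 20·(77/32) + 36·(35/288) = -5/2

-5/2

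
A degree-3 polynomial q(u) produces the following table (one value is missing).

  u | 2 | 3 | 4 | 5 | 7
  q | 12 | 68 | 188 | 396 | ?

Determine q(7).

The 4 known values determine q uniquely (degree ≤ 3).
L_0(7) = (4)·(3)·(2)/[(-1)·(-2)·(-3)] = -4
L_1(7) = (5)·(3)·(2)/[(1)·(-1)·(-2)] = 15
L_2(7) = (5)·(4)·(2)/[(2)·(1)·(-1)] = -20
L_3(7) = (5)·(4)·(3)/[(3)·(2)·(1)] = 10
Sum: 12·(-4) + 68·(15) + 188·(-20) + 396·(10) = 1172

1172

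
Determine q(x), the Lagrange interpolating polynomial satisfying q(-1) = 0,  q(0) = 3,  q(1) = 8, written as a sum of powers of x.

Build the Lagrange basis polynomials:
L_0(x) = x(x - 1) / [2] = (1/2)x^2 - (1/2)x
L_1(x) = (x + 1)(x - 1) / [-1] = -x^2 + 1
L_2(x) = (x + 1)x / [2] = (1/2)x^2 + (1/2)x
q(x) = 0·L_0 + 3·L_1 + 8·L_2
  0·L_0(x) = 0
  3·L_1(x) = -3x^2 + 3
  8·L_2(x) = 4x^2 + 4x
Adding term by term: x^2 + 4x + 3

q(x) = x^2 + 4x + 3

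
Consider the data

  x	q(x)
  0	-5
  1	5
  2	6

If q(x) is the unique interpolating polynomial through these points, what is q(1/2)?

9/8

L_0(1/2) = (-1/2)·(-3/2)/[(-1)·(-2)] = 3/8
L_1(1/2) = (1/2)·(-3/2)/[(1)·(-1)] = 3/4
L_2(1/2) = (1/2)·(-1/2)/[(2)·(1)] = -1/8
Sum: (-5)·(3/8) + 5·(3/4) + 6·(-1/8) = 9/8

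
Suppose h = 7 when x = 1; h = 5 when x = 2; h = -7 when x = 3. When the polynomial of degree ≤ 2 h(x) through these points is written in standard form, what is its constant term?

-1

L_0(x) = (x - 2)(x - 3) / [2] = (1/2)x^2 - (5/2)x + 3
L_1(x) = (x - 1)(x - 3) / [-1] = -x^2 + 4x - 3
L_2(x) = (x - 1)(x - 2) / [2] = (1/2)x^2 - (3/2)x + 1
h(x) = 7·L_0 + 5·L_1 + (-7)·L_2
Only the constant term is needed; take it from each L_i and combine:
7·(3) + 5·(-3) + (-7)·(1) = -1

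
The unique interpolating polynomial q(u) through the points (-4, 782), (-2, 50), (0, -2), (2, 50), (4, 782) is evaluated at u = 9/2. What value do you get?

Evaluate each Lagrange basis at u = 9/2:
L_0(9/2) = (13/2)·(9/2)·(5/2)·(1/2)/[(-2)·(-4)·(-6)·(-8)] = 195/2048
L_1(9/2) = (17/2)·(9/2)·(5/2)·(1/2)/[(2)·(-2)·(-4)·(-6)] = -255/512
L_2(9/2) = (17/2)·(13/2)·(5/2)·(1/2)/[(4)·(2)·(-2)·(-4)] = 1105/1024
L_3(9/2) = (17/2)·(13/2)·(9/2)·(1/2)/[(6)·(4)·(2)·(-2)] = -663/512
L_4(9/2) = (17/2)·(13/2)·(9/2)·(5/2)/[(8)·(6)·(4)·(2)] = 3315/2048
Sum: 782·(195/2048) + 50·(-255/512) + (-2)·(1105/1024) + 50·(-663/512) + 782·(3315/2048) = 19975/16

19975/16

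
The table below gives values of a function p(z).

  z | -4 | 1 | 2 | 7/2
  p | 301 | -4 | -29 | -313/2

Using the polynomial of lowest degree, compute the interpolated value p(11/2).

Using Newton's divided-difference form:
p[-4,1] = (-4 - 301) / (1 - (-4)) = -61
p[1,2] = (-29 - (-4)) / (2 - 1) = -25
p[2,7/2] = (-313/2 - (-29)) / (7/2 - 2) = -85
p[-4,1,2] = (-25 - (-61)) / (2 - (-4)) = 6
p[1,2,7/2] = (-85 - (-25)) / (7/2 - 1) = -24
p[-4,1,2,7/2] = (-24 - 6) / (7/2 - (-4)) = -4
p(11/2) = 301 + (-61)·(19/2) + 6·(19/2)·(9/2) + (-4)·(19/2)·(9/2)·(7/2) = -1241/2

-1241/2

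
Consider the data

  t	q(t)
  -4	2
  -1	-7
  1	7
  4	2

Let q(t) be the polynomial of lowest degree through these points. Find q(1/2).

143/40

L_0(1/2) = (3/2)·(-1/2)·(-7/2)/[(-3)·(-5)·(-8)] = -7/320
L_1(1/2) = (9/2)·(-1/2)·(-7/2)/[(3)·(-2)·(-5)] = 21/80
L_2(1/2) = (9/2)·(3/2)·(-7/2)/[(5)·(2)·(-3)] = 63/80
L_3(1/2) = (9/2)·(3/2)·(-1/2)/[(8)·(5)·(3)] = -9/320
Sum: 2·(-7/320) + (-7)·(21/80) + 7·(63/80) + 2·(-9/320) = 143/40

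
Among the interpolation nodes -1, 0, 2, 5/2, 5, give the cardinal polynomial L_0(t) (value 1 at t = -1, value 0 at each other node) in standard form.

L_0(t) = t(t - 2)(t - 5/2)(t - 5) / [(-1)·(-3)·(-7/2)·(-6)]
       = (t^4 - (19/2)t^3 + (55/2)t^2 - 25t) / (63)

L_0(t) = (1/63)t^4 - (19/126)t^3 + (55/126)t^2 - (25/63)t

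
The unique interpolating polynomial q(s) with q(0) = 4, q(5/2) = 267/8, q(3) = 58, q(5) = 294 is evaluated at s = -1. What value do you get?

-6

Using Newton's divided-difference form:
q[0,5/2] = (267/8 - 4) / (5/2 - 0) = 47/4
q[5/2,3] = (58 - 267/8) / (3 - 5/2) = 197/4
q[3,5] = (294 - 58) / (5 - 3) = 118
q[0,5/2,3] = (197/4 - 47/4) / (3 - 0) = 25/2
q[5/2,3,5] = (118 - 197/4) / (5 - 5/2) = 55/2
q[0,5/2,3,5] = (55/2 - 25/2) / (5 - 0) = 3
q(-1) = 4 + (47/4)·(-1) + (25/2)·(-1)·(-7/2) + 3·(-1)·(-7/2)·(-4) = -6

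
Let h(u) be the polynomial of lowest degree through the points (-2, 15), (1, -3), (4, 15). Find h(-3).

L_0(-3) = (-4)·(-7)/[(-3)·(-6)] = 14/9
L_1(-3) = (-1)·(-7)/[(3)·(-3)] = -7/9
L_2(-3) = (-1)·(-4)/[(6)·(3)] = 2/9
Sum: 15·(14/9) + (-3)·(-7/9) + 15·(2/9) = 29

29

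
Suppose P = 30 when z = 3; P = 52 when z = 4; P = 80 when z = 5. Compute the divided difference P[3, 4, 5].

P[3,4] = (52 - 30) / (4 - 3) = 22
P[4,5] = (80 - 52) / (5 - 4) = 28
P[3,4,5] = (28 - 22) / (5 - 3) = 3

3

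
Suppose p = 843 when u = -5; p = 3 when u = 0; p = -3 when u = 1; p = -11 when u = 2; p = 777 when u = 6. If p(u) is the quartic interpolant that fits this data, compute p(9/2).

Evaluate each Lagrange basis at u = 9/2:
L_0(9/2) = (9/2)·(7/2)·(5/2)·(-3/2)/[(-5)·(-6)·(-7)·(-11)] = -9/352
L_1(9/2) = (19/2)·(7/2)·(5/2)·(-3/2)/[(5)·(-1)·(-2)·(-6)] = 133/64
L_2(9/2) = (19/2)·(9/2)·(5/2)·(-3/2)/[(6)·(1)·(-1)·(-5)] = -171/32
L_3(9/2) = (19/2)·(9/2)·(7/2)·(-3/2)/[(7)·(2)·(1)·(-4)] = 513/128
L_4(9/2) = (19/2)·(9/2)·(7/2)·(5/2)/[(11)·(6)·(5)·(4)] = 399/1408
Sum: 843·(-9/352) + 3·(133/64) + (-3)·(-171/32) + (-11)·(513/128) + 777·(399/1408) = 2829/16

2829/16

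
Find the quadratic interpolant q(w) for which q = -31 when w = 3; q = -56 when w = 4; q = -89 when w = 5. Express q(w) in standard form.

q(w) = -4w^2 + 3w - 4

Build the Lagrange basis polynomials:
L_0(w) = (w - 4)(w - 5) / [2] = (1/2)w^2 - (9/2)w + 10
L_1(w) = (w - 3)(w - 5) / [-1] = -w^2 + 8w - 15
L_2(w) = (w - 3)(w - 4) / [2] = (1/2)w^2 - (7/2)w + 6
q(w) = (-31)·L_0 + (-56)·L_1 + (-89)·L_2
  (-31)·L_0(w) = -(31/2)w^2 + (279/2)w - 310
  (-56)·L_1(w) = 56w^2 - 448w + 840
  (-89)·L_2(w) = -(89/2)w^2 + (623/2)w - 534
Adding term by term: -4w^2 + 3w - 4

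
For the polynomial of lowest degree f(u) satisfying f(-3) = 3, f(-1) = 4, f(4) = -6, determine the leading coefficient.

-5/14

L_0(u) = (u + 1)(u - 4) / [14] = (1/14)u^2 - (3/14)u - 2/7
L_1(u) = (u + 3)(u - 4) / [-10] = -(1/10)u^2 + (1/10)u + 6/5
L_2(u) = (u + 3)(u + 1) / [35] = (1/35)u^2 + (4/35)u + 3/35
f(u) = 3·L_0 + 4·L_1 + (-6)·L_2
Only the coefficient of u^2 is needed; take it from each L_i and combine:
3·(1/14) + 4·(-1/10) + (-6)·(1/35) = -5/14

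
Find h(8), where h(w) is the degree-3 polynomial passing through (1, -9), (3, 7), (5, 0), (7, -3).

87/16

Evaluate each Lagrange basis at w = 8:
L_0(8) = (5)·(3)·(1)/[(-2)·(-4)·(-6)] = -5/16
L_1(8) = (7)·(3)·(1)/[(2)·(-2)·(-4)] = 21/16
L_2(8) = (7)·(5)·(1)/[(4)·(2)·(-2)] = -35/16
L_3(8) = (7)·(5)·(3)/[(6)·(4)·(2)] = 35/16
Sum: (-9)·(-5/16) + 7·(21/16) + 0 + (-3)·(35/16) = 87/16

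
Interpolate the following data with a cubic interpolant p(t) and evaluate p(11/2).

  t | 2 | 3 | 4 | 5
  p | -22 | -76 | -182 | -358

Using Newton's divided-difference form:
p[2,3] = (-76 - (-22)) / (3 - 2) = -54
p[3,4] = (-182 - (-76)) / (4 - 3) = -106
p[4,5] = (-358 - (-182)) / (5 - 4) = -176
p[2,3,4] = (-106 - (-54)) / (4 - 2) = -26
p[3,4,5] = (-176 - (-106)) / (5 - 3) = -35
p[2,3,4,5] = (-35 - (-26)) / (5 - 2) = -3
p(11/2) = -22 + (-54)·(7/2) + (-26)·(7/2)·(5/2) + (-3)·(7/2)·(5/2)·(3/2) = -3823/8

-3823/8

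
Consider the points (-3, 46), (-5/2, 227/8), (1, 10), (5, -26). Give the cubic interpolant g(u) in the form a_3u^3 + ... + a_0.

L_0(u) = (u + 5/2)(u - 1)(u - 5) / [-16] = -(1/16)u^3 + (7/32)u^2 + (5/8)u - 25/32
L_1(u) = (u + 3)(u - 1)(u - 5) / [105/8] = (8/105)u^3 - (8/35)u^2 - (104/105)u + 8/7
L_2(u) = (u + 3)(u + 5/2)(u - 5) / [-56] = -(1/56)u^3 - (1/112)u^2 + (5/14)u + 75/112
L_3(u) = (u + 3)(u + 5/2)(u - 1) / [240] = (1/240)u^3 + (3/160)u^2 + (1/120)u - 1/32
g(u) = 46·L_0 + (227/8)·L_1 + 10·L_2 + (-26)·L_3
  46·L_0(u) = -(23/8)u^3 + (161/16)u^2 + (115/4)u - 575/16
  (227/8)·L_1(u) = (227/105)u^3 - (227/35)u^2 - (2951/105)u + 227/7
  10·L_2(u) = -(5/28)u^3 - (5/56)u^2 + (25/7)u + 375/56
  (-26)·L_3(u) = -(13/120)u^3 - (39/80)u^2 - (13/60)u + 13/16
Adding term by term: -u^3 + 3u^2 + 4u + 4

g(u) = -u^3 + 3u^2 + 4u + 4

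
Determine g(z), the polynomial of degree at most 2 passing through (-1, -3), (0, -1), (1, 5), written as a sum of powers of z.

Build the Lagrange basis polynomials:
L_0(z) = z(z - 1) / [2] = (1/2)z^2 - (1/2)z
L_1(z) = (z + 1)(z - 1) / [-1] = -z^2 + 1
L_2(z) = (z + 1)z / [2] = (1/2)z^2 + (1/2)z
g(z) = (-3)·L_0 + (-1)·L_1 + 5·L_2
  (-3)·L_0(z) = -(3/2)z^2 + (3/2)z
  (-1)·L_1(z) = z^2 - 1
  5·L_2(z) = (5/2)z^2 + (5/2)z
Adding term by term: 2z^2 + 4z - 1

g(z) = 2z^2 + 4z - 1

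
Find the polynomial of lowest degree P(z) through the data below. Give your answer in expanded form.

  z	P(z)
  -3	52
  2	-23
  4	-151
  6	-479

P(z) = -2z^3 - z^2 - 2z + 1

Newton's divided differences:
P[-3,2] = (-23 - 52) / (2 - (-3)) = -15
P[2,4] = (-151 - (-23)) / (4 - 2) = -64
P[4,6] = (-479 - (-151)) / (6 - 4) = -164
P[-3,2,4] = (-64 - (-15)) / (4 - (-3)) = -7
P[2,4,6] = (-164 - (-64)) / (6 - 2) = -25
P[-3,2,4,6] = (-25 - (-7)) / (6 - (-3)) = -2
P(z) = 52 + (-15)·(z + 3) + (-7)·(z + 3)(z - 2) + (-2)·(z + 3)(z - 2)(z - 4)
Expanding: P(z) = -2z^3 - z^2 - 2z + 1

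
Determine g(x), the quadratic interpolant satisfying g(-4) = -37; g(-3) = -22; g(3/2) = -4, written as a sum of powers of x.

g(x) = -2x^2 + x - 1

Newton's divided differences:
g[-4,-3] = (-22 - (-37)) / (-3 - (-4)) = 15
g[-3,3/2] = (-4 - (-22)) / (3/2 - (-3)) = 4
g[-4,-3,3/2] = (4 - 15) / (3/2 - (-4)) = -2
g(x) = -37 + 15·(x + 4) + (-2)·(x + 4)(x + 3)
Expanding: g(x) = -2x^2 + x - 1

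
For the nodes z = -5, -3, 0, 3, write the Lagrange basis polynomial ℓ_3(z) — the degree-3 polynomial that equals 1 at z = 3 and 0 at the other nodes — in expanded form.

ℓ_3(z) = (z + 5)(z + 3)z / [(8)·(6)·(3)]
       = (z^3 + 8z^2 + 15z) / (144)

ℓ_3(z) = (1/144)z^3 + (1/18)z^2 + (5/48)z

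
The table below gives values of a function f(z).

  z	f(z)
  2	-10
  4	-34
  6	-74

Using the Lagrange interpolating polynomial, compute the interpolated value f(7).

-100

Evaluate each Lagrange basis at z = 7:
L_0(7) = (3)·(1)/[(-2)·(-4)] = 3/8
L_1(7) = (5)·(1)/[(2)·(-2)] = -5/4
L_2(7) = (5)·(3)/[(4)·(2)] = 15/8
Sum: (-10)·(3/8) + (-34)·(-5/4) + (-74)·(15/8) = -100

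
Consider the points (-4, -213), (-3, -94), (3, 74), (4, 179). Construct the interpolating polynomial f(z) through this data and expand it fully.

Build the Lagrange basis polynomials:
L_0(z) = (z + 3)(z - 3)(z - 4) / [-56] = -(1/56)z^3 + (1/14)z^2 + (9/56)z - 9/14
L_1(z) = (z + 4)(z - 3)(z - 4) / [42] = (1/42)z^3 - (1/14)z^2 - (8/21)z + 8/7
L_2(z) = (z + 4)(z + 3)(z - 4) / [-42] = -(1/42)z^3 - (1/14)z^2 + (8/21)z + 8/7
L_3(z) = (z + 4)(z + 3)(z - 3) / [56] = (1/56)z^3 + (1/14)z^2 - (9/56)z - 9/14
f(z) = (-213)·L_0 + (-94)·L_1 + 74·L_2 + 179·L_3
  (-213)·L_0(z) = (213/56)z^3 - (213/14)z^2 - (1917/56)z + 1917/14
  (-94)·L_1(z) = -(47/21)z^3 + (47/7)z^2 + (752/21)z - 752/7
  74·L_2(z) = -(37/21)z^3 - (37/7)z^2 + (592/21)z + 592/7
  179·L_3(z) = (179/56)z^3 + (179/14)z^2 - (1611/56)z - 1611/14
Adding term by term: 3z^3 - z^2 + z - 1

f(z) = 3z^3 - z^2 + z - 1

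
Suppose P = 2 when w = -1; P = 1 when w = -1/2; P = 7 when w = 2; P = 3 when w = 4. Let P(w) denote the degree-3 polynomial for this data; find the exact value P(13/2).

-103/2

L_0(13/2) = (7)·(9/2)·(5/2)/[(-1/2)·(-3)·(-5)] = -21/2
L_1(13/2) = (15/2)·(9/2)·(5/2)/[(1/2)·(-5/2)·(-9/2)] = 15
L_2(13/2) = (15/2)·(7)·(5/2)/[(3)·(5/2)·(-2)] = -35/4
L_3(13/2) = (15/2)·(7)·(9/2)/[(5)·(9/2)·(2)] = 21/4
Sum: 2·(-21/2) + 1·(15) + 7·(-35/4) + 3·(21/4) = -103/2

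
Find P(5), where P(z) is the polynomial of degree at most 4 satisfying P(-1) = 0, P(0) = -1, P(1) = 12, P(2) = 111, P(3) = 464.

3084

Using Newton's divided-difference form:
P[-1,0] = (-1 - 0) / (0 - (-1)) = -1
P[0,1] = (12 - (-1)) / (1 - 0) = 13
P[1,2] = (111 - 12) / (2 - 1) = 99
P[2,3] = (464 - 111) / (3 - 2) = 353
P[-1,0,1] = (13 - (-1)) / (1 - (-1)) = 7
P[0,1,2] = (99 - 13) / (2 - 0) = 43
P[1,2,3] = (353 - 99) / (3 - 1) = 127
P[-1,0,1,2] = (43 - 7) / (2 - (-1)) = 12
P[0,1,2,3] = (127 - 43) / (3 - 0) = 28
P[-1,0,1,2,3] = (28 - 12) / (3 - (-1)) = 4
P(5) = 0 + (-1)·(6) + 7·(6)·(5) + 12·(6)·(5)·(4) + 4·(6)·(5)·(4)·(3) = 3084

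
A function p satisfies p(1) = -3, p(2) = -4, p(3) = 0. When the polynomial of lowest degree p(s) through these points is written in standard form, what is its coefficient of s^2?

L_0(s) = (s - 2)(s - 3) / [2] = (1/2)s^2 - (5/2)s + 3
L_1(s) = (s - 1)(s - 3) / [-1] = -s^2 + 4s - 3
L_2(s) = (s - 1)(s - 2) / [2] = (1/2)s^2 - (3/2)s + 1
p(s) = (-3)·L_0 + (-4)·L_1 + 0·L_2
Only the coefficient of s^2 is needed; take it from each L_i and combine:
(-3)·(1/2) + (-4)·(-1) + 0·(1/2) = 5/2

5/2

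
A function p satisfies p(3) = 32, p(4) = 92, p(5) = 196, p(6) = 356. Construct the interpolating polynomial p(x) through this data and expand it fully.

Build the Lagrange basis polynomials:
L_0(x) = (x - 4)(x - 5)(x - 6) / [-6] = -(1/6)x^3 + (5/2)x^2 - (37/3)x + 20
L_1(x) = (x - 3)(x - 5)(x - 6) / [2] = (1/2)x^3 - 7x^2 + (63/2)x - 45
L_2(x) = (x - 3)(x - 4)(x - 6) / [-2] = -(1/2)x^3 + (13/2)x^2 - 27x + 36
L_3(x) = (x - 3)(x - 4)(x - 5) / [6] = (1/6)x^3 - 2x^2 + (47/6)x - 10
p(x) = 32·L_0 + 92·L_1 + 196·L_2 + 356·L_3
  32·L_0(x) = -(16/3)x^3 + 80x^2 - (1184/3)x + 640
  92·L_1(x) = 46x^3 - 644x^2 + 2898x - 4140
  196·L_2(x) = -98x^3 + 1274x^2 - 5292x + 7056
  356·L_3(x) = (178/3)x^3 - 712x^2 + (8366/3)x - 3560
Adding term by term: 2x^3 - 2x^2 - 4

p(x) = 2x^3 - 2x^2 - 4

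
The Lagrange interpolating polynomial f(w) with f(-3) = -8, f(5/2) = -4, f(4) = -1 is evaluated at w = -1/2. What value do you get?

L_0(-1/2) = (-3)·(-9/2)/[(-11/2)·(-7)] = 27/77
L_1(-1/2) = (5/2)·(-9/2)/[(11/2)·(-3/2)] = 15/11
L_2(-1/2) = (5/2)·(-3)/[(7)·(3/2)] = -5/7
Sum: (-8)·(27/77) + (-4)·(15/11) + (-1)·(-5/7) = -83/11

-83/11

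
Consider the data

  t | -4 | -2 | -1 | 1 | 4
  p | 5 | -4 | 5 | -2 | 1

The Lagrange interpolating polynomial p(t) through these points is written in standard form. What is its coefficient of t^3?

L_0(t) = (t + 2)(t + 1)(t - 1)(t - 4) / [240] = (1/240)t^4 - (1/120)t^3 - (3/80)t^2 + (1/120)t + 1/30
L_1(t) = (t + 4)(t + 1)(t - 1)(t - 4) / [-36] = -(1/36)t^4 + (17/36)t^2 - 4/9
L_2(t) = (t + 4)(t + 2)(t - 1)(t - 4) / [30] = (1/30)t^4 + (1/30)t^3 - (3/5)t^2 - (8/15)t + 16/15
L_3(t) = (t + 4)(t + 2)(t + 1)(t - 4) / [-90] = -(1/90)t^4 - (1/30)t^3 + (7/45)t^2 + (8/15)t + 16/45
L_4(t) = (t + 4)(t + 2)(t + 1)(t - 1) / [720] = (1/720)t^4 + (1/120)t^3 + (7/720)t^2 - (1/120)t - 1/90
p(t) = 5·L_0 + (-4)·L_1 + 5·L_2 + (-2)·L_3 + 1·L_4
Only the coefficient of t^3 is needed; take it from each L_i and combine:
5·(-1/120) + (-4)·(0) + 5·(1/30) + (-2)·(-1/30) + 1·(1/120) = 1/5

1/5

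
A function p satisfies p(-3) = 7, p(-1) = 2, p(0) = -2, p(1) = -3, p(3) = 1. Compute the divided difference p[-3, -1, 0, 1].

p[-3,-1] = (2 - 7) / (-1 - (-3)) = -5/2
p[-1,0] = (-2 - 2) / (0 - (-1)) = -4
p[0,1] = (-3 - (-2)) / (1 - 0) = -1
p[-3,-1,0] = (-4 - (-5/2)) / (0 - (-3)) = -1/2
p[-1,0,1] = (-1 - (-4)) / (1 - (-1)) = 3/2
p[-3,-1,0,1] = (3/2 - (-1/2)) / (1 - (-3)) = 1/2

1/2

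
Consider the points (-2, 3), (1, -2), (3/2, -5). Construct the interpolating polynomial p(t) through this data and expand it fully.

p(t) = -(26/21)t^2 - (61/21)t + 15/7

Build the Lagrange basis polynomials:
L_0(t) = (t - 1)(t - 3/2) / [21/2] = (2/21)t^2 - (5/21)t + 1/7
L_1(t) = (t + 2)(t - 3/2) / [-3/2] = -(2/3)t^2 - (1/3)t + 2
L_2(t) = (t + 2)(t - 1) / [7/4] = (4/7)t^2 + (4/7)t - 8/7
p(t) = 3·L_0 + (-2)·L_1 + (-5)·L_2
  3·L_0(t) = (2/7)t^2 - (5/7)t + 3/7
  (-2)·L_1(t) = (4/3)t^2 + (2/3)t - 4
  (-5)·L_2(t) = -(20/7)t^2 - (20/7)t + 40/7
Adding term by term: -(26/21)t^2 - (61/21)t + 15/7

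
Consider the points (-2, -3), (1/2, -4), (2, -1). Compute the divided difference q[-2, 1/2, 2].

q[-2,1/2] = (-4 - (-3)) / (1/2 - (-2)) = -2/5
q[1/2,2] = (-1 - (-4)) / (2 - 1/2) = 2
q[-2,1/2,2] = (2 - (-2/5)) / (2 - (-2)) = 3/5

3/5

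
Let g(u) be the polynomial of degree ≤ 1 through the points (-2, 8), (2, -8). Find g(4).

Evaluate each Lagrange basis at u = 4:
L_0(4) = (2)/[(-4)] = -1/2
L_1(4) = (6)/[(4)] = 3/2
Sum: 8·(-1/2) + (-8)·(3/2) = -16

-16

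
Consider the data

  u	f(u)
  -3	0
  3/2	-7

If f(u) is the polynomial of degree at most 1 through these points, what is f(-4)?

L_0(-4) = (-11/2)/[(-9/2)] = 11/9
L_1(-4) = (-1)/[(9/2)] = -2/9
Sum: 0 + (-7)·(-2/9) = 14/9

14/9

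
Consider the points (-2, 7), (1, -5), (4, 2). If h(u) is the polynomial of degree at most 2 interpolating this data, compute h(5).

77/9

L_0(5) = (4)·(1)/[(-3)·(-6)] = 2/9
L_1(5) = (7)·(1)/[(3)·(-3)] = -7/9
L_2(5) = (7)·(4)/[(6)·(3)] = 14/9
Sum: 7·(2/9) + (-5)·(-7/9) + 2·(14/9) = 77/9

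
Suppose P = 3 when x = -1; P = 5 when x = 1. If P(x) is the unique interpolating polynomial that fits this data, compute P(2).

6

Evaluate each Lagrange basis at x = 2:
L_0(2) = (1)/[(-2)] = -1/2
L_1(2) = (3)/[(2)] = 3/2
Sum: 3·(-1/2) + 5·(3/2) = 6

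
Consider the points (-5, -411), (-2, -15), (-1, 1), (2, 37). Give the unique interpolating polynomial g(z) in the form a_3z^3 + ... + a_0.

g(z) = 4z^3 + 3z^2 - 3z - 1

Build the Lagrange basis polynomials:
L_0(z) = (z + 2)(z + 1)(z - 2) / [-84] = -(1/84)z^3 - (1/84)z^2 + (1/21)z + 1/21
L_1(z) = (z + 5)(z + 1)(z - 2) / [12] = (1/12)z^3 + (1/3)z^2 - (7/12)z - 5/6
L_2(z) = (z + 5)(z + 2)(z - 2) / [-12] = -(1/12)z^3 - (5/12)z^2 + (1/3)z + 5/3
L_3(z) = (z + 5)(z + 2)(z + 1) / [84] = (1/84)z^3 + (2/21)z^2 + (17/84)z + 5/42
g(z) = (-411)·L_0 + (-15)·L_1 + 1·L_2 + 37·L_3
  (-411)·L_0(z) = (137/28)z^3 + (137/28)z^2 - (137/7)z - 137/7
  (-15)·L_1(z) = -(5/4)z^3 - 5z^2 + (35/4)z + 25/2
  1·L_2(z) = -(1/12)z^3 - (5/12)z^2 + (1/3)z + 5/3
  37·L_3(z) = (37/84)z^3 + (74/21)z^2 + (629/84)z + 185/42
Adding term by term: 4z^3 + 3z^2 - 3z - 1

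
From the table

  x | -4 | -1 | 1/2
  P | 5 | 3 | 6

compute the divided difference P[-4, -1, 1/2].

P[-4,-1] = (3 - 5) / (-1 - (-4)) = -2/3
P[-1,1/2] = (6 - 3) / (1/2 - (-1)) = 2
P[-4,-1,1/2] = (2 - (-2/3)) / (1/2 - (-4)) = 16/27

16/27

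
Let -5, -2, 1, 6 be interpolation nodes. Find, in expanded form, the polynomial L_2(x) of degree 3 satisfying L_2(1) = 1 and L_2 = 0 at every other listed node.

L_2(x) = -(1/90)x^3 - (1/90)x^2 + (16/45)x + 2/3

L_2(x) = (x + 5)(x + 2)(x - 6) / [(6)·(3)·(-5)]
       = (x^3 + x^2 - 32x - 60) / (-90)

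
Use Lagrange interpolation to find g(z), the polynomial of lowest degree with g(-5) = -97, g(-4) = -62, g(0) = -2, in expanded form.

Build the Lagrange basis polynomials:
L_0(z) = (z + 4)z / [5] = (1/5)z^2 + (4/5)z
L_1(z) = (z + 5)z / [-4] = -(1/4)z^2 - (5/4)z
L_2(z) = (z + 5)(z + 4) / [20] = (1/20)z^2 + (9/20)z + 1
g(z) = (-97)·L_0 + (-62)·L_1 + (-2)·L_2
  (-97)·L_0(z) = -(97/5)z^2 - (388/5)z
  (-62)·L_1(z) = (31/2)z^2 + (155/2)z
  (-2)·L_2(z) = -(1/10)z^2 - (9/10)z - 2
Adding term by term: -4z^2 - z - 2

g(z) = -4z^2 - z - 2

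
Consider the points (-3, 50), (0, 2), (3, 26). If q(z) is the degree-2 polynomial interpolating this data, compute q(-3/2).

L_0(-3/2) = (-3/2)·(-9/2)/[(-3)·(-6)] = 3/8
L_1(-3/2) = (3/2)·(-9/2)/[(3)·(-3)] = 3/4
L_2(-3/2) = (3/2)·(-3/2)/[(6)·(3)] = -1/8
Sum: 50·(3/8) + 2·(3/4) + 26·(-1/8) = 17

17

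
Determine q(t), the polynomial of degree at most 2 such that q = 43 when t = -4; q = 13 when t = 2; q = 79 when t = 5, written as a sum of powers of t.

L_0(t) = (t - 2)(t - 5) / [54] = (1/54)t^2 - (7/54)t + 5/27
L_1(t) = (t + 4)(t - 5) / [-18] = -(1/18)t^2 + (1/18)t + 10/9
L_2(t) = (t + 4)(t - 2) / [27] = (1/27)t^2 + (2/27)t - 8/27
q(t) = 43·L_0 + 13·L_1 + 79·L_2
  43·L_0(t) = (43/54)t^2 - (301/54)t + 215/27
  13·L_1(t) = -(13/18)t^2 + (13/18)t + 130/9
  79·L_2(t) = (79/27)t^2 + (158/27)t - 632/27
Adding term by term: 3t^2 + t - 1

q(t) = 3t^2 + t - 1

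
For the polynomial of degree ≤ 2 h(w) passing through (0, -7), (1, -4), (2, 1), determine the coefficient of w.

2

Build the Lagrange basis polynomials:
L_0(w) = (w - 1)(w - 2) / [2] = (1/2)w^2 - (3/2)w + 1
L_1(w) = w(w - 2) / [-1] = -w^2 + 2w
L_2(w) = w(w - 1) / [2] = (1/2)w^2 - (1/2)w
h(w) = (-7)·L_0 + (-4)·L_1 + 1·L_2
Only the coefficient of w is needed; take it from each L_i and combine:
(-7)·(-3/2) + (-4)·(2) + 1·(-1/2) = 2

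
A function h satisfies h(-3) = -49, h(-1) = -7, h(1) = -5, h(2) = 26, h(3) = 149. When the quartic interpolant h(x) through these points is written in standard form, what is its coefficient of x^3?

4

Build the Lagrange basis polynomials:
L_0(x) = (x + 1)(x - 1)(x - 2)(x - 3) / [240] = (1/240)x^4 - (1/48)x^3 + (1/48)x^2 + (1/48)x - 1/40
L_1(x) = (x + 3)(x - 1)(x - 2)(x - 3) / [-48] = -(1/48)x^4 + (1/16)x^3 + (7/48)x^2 - (9/16)x + 3/8
L_2(x) = (x + 3)(x + 1)(x - 2)(x - 3) / [16] = (1/16)x^4 - (1/16)x^3 - (11/16)x^2 + (9/16)x + 9/8
L_3(x) = (x + 3)(x + 1)(x - 1)(x - 3) / [-15] = -(1/15)x^4 + (2/3)x^2 - 3/5
L_4(x) = (x + 3)(x + 1)(x - 1)(x - 2) / [48] = (1/48)x^4 + (1/48)x^3 - (7/48)x^2 - (1/48)x + 1/8
h(x) = (-49)·L_0 + (-7)·L_1 + (-5)·L_2 + 26·L_3 + 149·L_4
Only the coefficient of x^3 is needed; take it from each L_i and combine:
(-49)·(-1/48) + (-7)·(1/16) + (-5)·(-1/16) + 26·(0) + 149·(1/48) = 4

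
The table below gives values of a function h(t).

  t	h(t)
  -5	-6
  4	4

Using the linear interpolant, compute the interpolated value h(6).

56/9

Evaluate each Lagrange basis at t = 6:
L_0(6) = (2)/[(-9)] = -2/9
L_1(6) = (11)/[(9)] = 11/9
Sum: (-6)·(-2/9) + 4·(11/9) = 56/9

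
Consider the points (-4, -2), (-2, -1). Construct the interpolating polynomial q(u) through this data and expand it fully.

Build the Lagrange basis polynomials:
L_0(u) = (u + 2) / [-2] = -(1/2)u - 1
L_1(u) = (u + 4) / [2] = (1/2)u + 2
q(u) = (-2)·L_0 + (-1)·L_1
  (-2)·L_0(u) = u + 2
  (-1)·L_1(u) = -(1/2)u - 2
Adding term by term: (1/2)u

q(u) = (1/2)u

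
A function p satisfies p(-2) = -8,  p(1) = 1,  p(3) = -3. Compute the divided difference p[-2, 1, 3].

p[-2,1] = (1 - (-8)) / (1 - (-2)) = 3
p[1,3] = (-3 - 1) / (3 - 1) = -2
p[-2,1,3] = (-2 - 3) / (3 - (-2)) = -1

-1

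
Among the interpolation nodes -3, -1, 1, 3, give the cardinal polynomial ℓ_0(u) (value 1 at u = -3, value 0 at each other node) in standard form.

ℓ_0(u) = -(1/48)u^3 + (1/16)u^2 + (1/48)u - 1/16

ℓ_0(u) = (u + 1)(u - 1)(u - 3) / [(-2)·(-4)·(-6)]
       = (u^3 - 3u^2 - u + 3) / (-48)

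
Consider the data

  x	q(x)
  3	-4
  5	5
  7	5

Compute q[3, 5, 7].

q[3,5] = (5 - (-4)) / (5 - 3) = 9/2
q[5,7] = (5 - 5) / (7 - 5) = 0
q[3,5,7] = (0 - 9/2) / (7 - 3) = -9/8

-9/8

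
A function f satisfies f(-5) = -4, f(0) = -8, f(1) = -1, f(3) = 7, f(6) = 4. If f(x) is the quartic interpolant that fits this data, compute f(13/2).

4333/1280

Using Newton's divided-difference form:
f[-5,0] = (-8 - (-4)) / (0 - (-5)) = -4/5
f[0,1] = (-1 - (-8)) / (1 - 0) = 7
f[1,3] = (7 - (-1)) / (3 - 1) = 4
f[3,6] = (4 - 7) / (6 - 3) = -1
f[-5,0,1] = (7 - (-4/5)) / (1 - (-5)) = 13/10
f[0,1,3] = (4 - 7) / (3 - 0) = -1
f[1,3,6] = (-1 - 4) / (6 - 1) = -1
f[-5,0,1,3] = (-1 - 13/10) / (3 - (-5)) = -23/80
f[0,1,3,6] = (-1 - (-1)) / (6 - 0) = 0
f[-5,0,1,3,6] = (0 - (-23/80)) / (6 - (-5)) = 23/880
f(13/2) = -4 + (-4/5)·(23/2) + (13/10)·(23/2)·(13/2) + (-23/80)·(23/2)·(13/2)·(11/2) + (23/880)·(23/2)·(13/2)·(11/2)·(7/2) = 4333/1280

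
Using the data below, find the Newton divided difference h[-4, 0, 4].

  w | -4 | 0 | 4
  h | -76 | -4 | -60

-4

h[-4,0] = (-4 - (-76)) / (0 - (-4)) = 18
h[0,4] = (-60 - (-4)) / (4 - 0) = -14
h[-4,0,4] = (-14 - 18) / (4 - (-4)) = -4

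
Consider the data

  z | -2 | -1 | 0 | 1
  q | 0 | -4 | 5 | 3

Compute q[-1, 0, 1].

-11/2

q[-1,0] = (5 - (-4)) / (0 - (-1)) = 9
q[0,1] = (3 - 5) / (1 - 0) = -2
q[-1,0,1] = (-2 - 9) / (1 - (-1)) = -11/2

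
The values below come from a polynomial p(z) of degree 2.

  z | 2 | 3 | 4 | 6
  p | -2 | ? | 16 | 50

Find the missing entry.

5

The 3 known values determine p uniquely (degree ≤ 2).
L_0(3) = (-1)·(-3)/[(-2)·(-4)] = 3/8
L_1(3) = (1)·(-3)/[(2)·(-2)] = 3/4
L_2(3) = (1)·(-1)/[(4)·(2)] = -1/8
Sum: (-2)·(3/8) + 16·(3/4) + 50·(-1/8) = 5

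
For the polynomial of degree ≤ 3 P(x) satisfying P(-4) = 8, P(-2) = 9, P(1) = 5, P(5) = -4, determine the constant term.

Build the Lagrange basis polynomials:
L_0(x) = (x + 2)(x - 1)(x - 5) / [-90] = -(1/90)x^3 + (2/45)x^2 + (7/90)x - 1/9
L_1(x) = (x + 4)(x - 1)(x - 5) / [42] = (1/42)x^3 - (1/21)x^2 - (19/42)x + 10/21
L_2(x) = (x + 4)(x + 2)(x - 5) / [-60] = -(1/60)x^3 - (1/60)x^2 + (11/30)x + 2/3
L_3(x) = (x + 4)(x + 2)(x - 1) / [252] = (1/252)x^3 + (5/252)x^2 + (1/126)x - 2/63
P(x) = 8·L_0 + 9·L_1 + 5·L_2 + (-4)·L_3
Only the constant term is needed; take it from each L_i and combine:
8·(-1/9) + 9·(10/21) + 5·(2/3) + (-4)·(-2/63) = 48/7

48/7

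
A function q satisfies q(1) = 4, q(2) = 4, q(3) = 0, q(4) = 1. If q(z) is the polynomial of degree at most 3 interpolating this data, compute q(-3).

L_0(-3) = (-5)·(-6)·(-7)/[(-1)·(-2)·(-3)] = 35
L_1(-3) = (-4)·(-6)·(-7)/[(1)·(-1)·(-2)] = -84
L_2(-3) = (-4)·(-5)·(-7)/[(2)·(1)·(-1)] = 70
L_3(-3) = (-4)·(-5)·(-6)/[(3)·(2)·(1)] = -20
Sum: 4·(35) + 4·(-84) + 0 + 1·(-20) = -216

-216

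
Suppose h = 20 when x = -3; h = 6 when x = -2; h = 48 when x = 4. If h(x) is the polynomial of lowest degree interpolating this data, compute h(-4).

40

L_0(-4) = (-2)·(-8)/[(-1)·(-7)] = 16/7
L_1(-4) = (-1)·(-8)/[(1)·(-6)] = -4/3
L_2(-4) = (-1)·(-2)/[(7)·(6)] = 1/21
Sum: 20·(16/7) + 6·(-4/3) + 48·(1/21) = 40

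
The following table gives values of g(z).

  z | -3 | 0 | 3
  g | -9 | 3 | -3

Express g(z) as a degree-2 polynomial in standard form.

g(z) = -z^2 + z + 3

Build the Lagrange basis polynomials:
L_0(z) = z(z - 3) / [18] = (1/18)z^2 - (1/6)z
L_1(z) = (z + 3)(z - 3) / [-9] = -(1/9)z^2 + 1
L_2(z) = (z + 3)z / [18] = (1/18)z^2 + (1/6)z
g(z) = (-9)·L_0 + 3·L_1 + (-3)·L_2
  (-9)·L_0(z) = -(1/2)z^2 + (3/2)z
  3·L_1(z) = -(1/3)z^2 + 3
  (-3)·L_2(z) = -(1/6)z^2 - (1/2)z
Adding term by term: -z^2 + z + 3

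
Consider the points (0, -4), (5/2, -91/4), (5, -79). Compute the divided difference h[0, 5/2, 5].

-3

h[0,5/2] = (-91/4 - (-4)) / (5/2 - 0) = -15/2
h[5/2,5] = (-79 - (-91/4)) / (5 - 5/2) = -45/2
h[0,5/2,5] = (-45/2 - (-15/2)) / (5 - 0) = -3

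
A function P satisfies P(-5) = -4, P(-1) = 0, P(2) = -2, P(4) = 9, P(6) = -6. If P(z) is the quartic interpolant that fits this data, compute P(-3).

137/11

Evaluate each Lagrange basis at z = -3:
L_0(-3) = (-2)·(-5)·(-7)·(-9)/[(-4)·(-7)·(-9)·(-11)] = 5/22
L_1(-3) = (2)·(-5)·(-7)·(-9)/[(4)·(-3)·(-5)·(-7)] = 3/2
L_2(-3) = (2)·(-2)·(-7)·(-9)/[(7)·(3)·(-2)·(-4)] = -3/2
L_3(-3) = (2)·(-2)·(-5)·(-9)/[(9)·(5)·(2)·(-2)] = 1
L_4(-3) = (2)·(-2)·(-5)·(-7)/[(11)·(7)·(4)·(2)] = -5/22
Sum: (-4)·(5/22) + 0 + (-2)·(-3/2) + 9·(1) + (-6)·(-5/22) = 137/11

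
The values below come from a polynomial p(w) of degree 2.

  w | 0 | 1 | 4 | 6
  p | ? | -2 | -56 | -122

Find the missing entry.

4

The 3 known values determine p uniquely (degree ≤ 2).
Evaluate each Lagrange basis at w = 0:
L_0(0) = (-4)·(-6)/[(-3)·(-5)] = 8/5
L_1(0) = (-1)·(-6)/[(3)·(-2)] = -1
L_2(0) = (-1)·(-4)/[(5)·(2)] = 2/5
Sum: (-2)·(8/5) + (-56)·(-1) + (-122)·(2/5) = 4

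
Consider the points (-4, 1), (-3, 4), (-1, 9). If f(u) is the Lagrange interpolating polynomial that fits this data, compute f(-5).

Evaluate each Lagrange basis at u = -5:
L_0(-5) = (-2)·(-4)/[(-1)·(-3)] = 8/3
L_1(-5) = (-1)·(-4)/[(1)·(-2)] = -2
L_2(-5) = (-1)·(-2)/[(3)·(2)] = 1/3
Sum: 1·(8/3) + 4·(-2) + 9·(1/3) = -7/3

-7/3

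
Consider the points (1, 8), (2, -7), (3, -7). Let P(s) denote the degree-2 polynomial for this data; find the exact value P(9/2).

Using Newton's divided-difference form:
P[1,2] = (-7 - 8) / (2 - 1) = -15
P[2,3] = (-7 - (-7)) / (3 - 2) = 0
P[1,2,3] = (0 - (-15)) / (3 - 1) = 15/2
P(9/2) = 8 + (-15)·(7/2) + (15/2)·(7/2)·(5/2) = 169/8

169/8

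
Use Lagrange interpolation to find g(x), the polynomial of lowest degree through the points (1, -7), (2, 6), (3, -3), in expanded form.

g(x) = -11x^2 + 46x - 42

Build the Lagrange basis polynomials:
L_0(x) = (x - 2)(x - 3) / [2] = (1/2)x^2 - (5/2)x + 3
L_1(x) = (x - 1)(x - 3) / [-1] = -x^2 + 4x - 3
L_2(x) = (x - 1)(x - 2) / [2] = (1/2)x^2 - (3/2)x + 1
g(x) = (-7)·L_0 + 6·L_1 + (-3)·L_2
  (-7)·L_0(x) = -(7/2)x^2 + (35/2)x - 21
  6·L_1(x) = -6x^2 + 24x - 18
  (-3)·L_2(x) = -(3/2)x^2 + (9/2)x - 3
Adding term by term: -11x^2 + 46x - 42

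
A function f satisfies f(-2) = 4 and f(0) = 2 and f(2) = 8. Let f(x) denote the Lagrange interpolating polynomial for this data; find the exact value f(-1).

2

Evaluate each Lagrange basis at x = -1:
L_0(-1) = (-1)·(-3)/[(-2)·(-4)] = 3/8
L_1(-1) = (1)·(-3)/[(2)·(-2)] = 3/4
L_2(-1) = (1)·(-1)/[(4)·(2)] = -1/8
Sum: 4·(3/8) + 2·(3/4) + 8·(-1/8) = 2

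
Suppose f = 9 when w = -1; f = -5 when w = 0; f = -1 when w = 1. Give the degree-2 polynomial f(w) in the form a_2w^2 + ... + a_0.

Newton's divided differences:
f[-1,0] = (-5 - 9) / (0 - (-1)) = -14
f[0,1] = (-1 - (-5)) / (1 - 0) = 4
f[-1,0,1] = (4 - (-14)) / (1 - (-1)) = 9
f(w) = 9 + (-14)·(w + 1) + 9·(w + 1)w
Expanding: f(w) = 9w^2 - 5w - 5

f(w) = 9w^2 - 5w - 5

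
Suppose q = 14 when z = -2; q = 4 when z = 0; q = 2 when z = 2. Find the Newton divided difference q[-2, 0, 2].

1

q[-2,0] = (4 - 14) / (0 - (-2)) = -5
q[0,2] = (2 - 4) / (2 - 0) = -1
q[-2,0,2] = (-1 - (-5)) / (2 - (-2)) = 1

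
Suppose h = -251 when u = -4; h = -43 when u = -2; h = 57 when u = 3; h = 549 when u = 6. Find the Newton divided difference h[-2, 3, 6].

h[-2,3] = (57 - (-43)) / (3 - (-2)) = 20
h[3,6] = (549 - 57) / (6 - 3) = 164
h[-2,3,6] = (164 - 20) / (6 - (-2)) = 18

18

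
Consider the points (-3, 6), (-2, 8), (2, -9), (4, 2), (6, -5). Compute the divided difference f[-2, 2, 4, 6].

f[-2,2] = (-9 - 8) / (2 - (-2)) = -17/4
f[2,4] = (2 - (-9)) / (4 - 2) = 11/2
f[4,6] = (-5 - 2) / (6 - 4) = -7/2
f[-2,2,4] = (11/2 - (-17/4)) / (4 - (-2)) = 13/8
f[2,4,6] = (-7/2 - 11/2) / (6 - 2) = -9/4
f[-2,2,4,6] = (-9/4 - 13/8) / (6 - (-2)) = -31/64

-31/64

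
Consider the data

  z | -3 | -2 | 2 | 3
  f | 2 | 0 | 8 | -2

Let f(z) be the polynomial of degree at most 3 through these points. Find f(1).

10

Using Newton's divided-difference form:
f[-3,-2] = (0 - 2) / (-2 - (-3)) = -2
f[-2,2] = (8 - 0) / (2 - (-2)) = 2
f[2,3] = (-2 - 8) / (3 - 2) = -10
f[-3,-2,2] = (2 - (-2)) / (2 - (-3)) = 4/5
f[-2,2,3] = (-10 - 2) / (3 - (-2)) = -12/5
f[-3,-2,2,3] = (-12/5 - 4/5) / (3 - (-3)) = -8/15
f(1) = 2 + (-2)·(4) + (4/5)·(4)·(3) + (-8/15)·(4)·(3)·(-1) = 10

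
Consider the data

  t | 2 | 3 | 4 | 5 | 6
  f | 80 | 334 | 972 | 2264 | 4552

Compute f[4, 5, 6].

f[4,5] = (2264 - 972) / (5 - 4) = 1292
f[5,6] = (4552 - 2264) / (6 - 5) = 2288
f[4,5,6] = (2288 - 1292) / (6 - 4) = 498

498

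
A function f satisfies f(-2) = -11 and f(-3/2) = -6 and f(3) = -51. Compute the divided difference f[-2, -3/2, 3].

-4

f[-2,-3/2] = (-6 - (-11)) / (-3/2 - (-2)) = 10
f[-3/2,3] = (-51 - (-6)) / (3 - (-3/2)) = -10
f[-2,-3/2,3] = (-10 - 10) / (3 - (-2)) = -4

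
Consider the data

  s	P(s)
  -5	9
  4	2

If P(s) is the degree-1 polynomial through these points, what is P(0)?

46/9

Evaluate each Lagrange basis at s = 0:
L_0(0) = (-4)/[(-9)] = 4/9
L_1(0) = (5)/[(9)] = 5/9
Sum: 9·(4/9) + 2·(5/9) = 46/9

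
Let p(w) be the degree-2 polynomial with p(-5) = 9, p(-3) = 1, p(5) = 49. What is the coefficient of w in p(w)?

4

Build the Lagrange basis polynomials:
L_0(w) = (w + 3)(w - 5) / [20] = (1/20)w^2 - (1/10)w - 3/4
L_1(w) = (w + 5)(w - 5) / [-16] = -(1/16)w^2 + 25/16
L_2(w) = (w + 5)(w + 3) / [80] = (1/80)w^2 + (1/10)w + 3/16
p(w) = 9·L_0 + 1·L_1 + 49·L_2
Only the coefficient of w is needed; take it from each L_i and combine:
9·(-1/10) + 1·(0) + 49·(1/10) = 4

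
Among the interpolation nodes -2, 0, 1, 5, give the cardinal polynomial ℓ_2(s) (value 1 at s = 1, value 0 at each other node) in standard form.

ℓ_2(s) = -(1/12)s^3 + (1/4)s^2 + (5/6)s

ℓ_2(s) = (s + 2)s(s - 5) / [(3)·(1)·(-4)]
       = (s^3 - 3s^2 - 10s) / (-12)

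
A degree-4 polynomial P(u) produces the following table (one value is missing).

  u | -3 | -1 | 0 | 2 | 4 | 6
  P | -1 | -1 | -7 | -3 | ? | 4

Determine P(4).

The 5 known values determine P uniquely (degree ≤ 4).
Evaluate each Lagrange basis at u = 4:
L_0(4) = (5)·(4)·(2)·(-2)/[(-2)·(-3)·(-5)·(-9)] = -8/27
L_1(4) = (7)·(4)·(2)·(-2)/[(2)·(-1)·(-3)·(-7)] = 8/3
L_2(4) = (7)·(5)·(2)·(-2)/[(3)·(1)·(-2)·(-6)] = -35/9
L_3(4) = (7)·(5)·(4)·(-2)/[(5)·(3)·(2)·(-4)] = 7/3
L_4(4) = (7)·(5)·(4)·(2)/[(9)·(7)·(6)·(4)] = 5/27
Sum: (-1)·(-8/27) + (-1)·(8/3) + (-7)·(-35/9) + (-3)·(7/3) + 4·(5/27) = 502/27

502/27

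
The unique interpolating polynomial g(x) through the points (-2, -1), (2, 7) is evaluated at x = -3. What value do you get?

Evaluate each Lagrange basis at x = -3:
L_0(-3) = (-5)/[(-4)] = 5/4
L_1(-3) = (-1)/[(4)] = -1/4
Sum: (-1)·(5/4) + 7·(-1/4) = -3

-3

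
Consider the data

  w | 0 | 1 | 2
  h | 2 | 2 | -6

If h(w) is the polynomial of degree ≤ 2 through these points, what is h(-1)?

L_0(-1) = (-2)·(-3)/[(-1)·(-2)] = 3
L_1(-1) = (-1)·(-3)/[(1)·(-1)] = -3
L_2(-1) = (-1)·(-2)/[(2)·(1)] = 1
Sum: 2·(3) + 2·(-3) + (-6)·(1) = -6

-6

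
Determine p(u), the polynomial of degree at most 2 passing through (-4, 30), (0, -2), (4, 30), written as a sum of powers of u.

p(u) = 2u^2 - 2

L_0(u) = u(u - 4) / [32] = (1/32)u^2 - (1/8)u
L_1(u) = (u + 4)(u - 4) / [-16] = -(1/16)u^2 + 1
L_2(u) = (u + 4)u / [32] = (1/32)u^2 + (1/8)u
p(u) = 30·L_0 + (-2)·L_1 + 30·L_2
  30·L_0(u) = (15/16)u^2 - (15/4)u
  (-2)·L_1(u) = (1/8)u^2 - 2
  30·L_2(u) = (15/16)u^2 + (15/4)u
Adding term by term: 2u^2 - 2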